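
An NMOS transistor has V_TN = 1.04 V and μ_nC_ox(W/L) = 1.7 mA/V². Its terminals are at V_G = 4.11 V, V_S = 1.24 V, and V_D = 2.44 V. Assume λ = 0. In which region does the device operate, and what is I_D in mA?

V_GS = V_G − V_S = 4.11 − 1.24 = 2.87 V; V_DS = V_D − V_S = 2.44 − 1.24 = 1.2 V.
V_ov = V_GS − V_TN = 2.87 − 1.04 = 1.83 V.
Since V_DS = 1.2 V < V_ov = 1.83 V, the device is in the triode region.
I_D = k_n [V_ov · V_DS − ½ V_DS²] = 1.7 × [1.83 × 1.2 − 0.5 × 1.2²] = 2.51 mA.

Triode; I_D = 2.51 mA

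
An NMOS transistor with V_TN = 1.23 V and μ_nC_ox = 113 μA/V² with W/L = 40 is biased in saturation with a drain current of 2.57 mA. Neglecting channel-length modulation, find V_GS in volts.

k_n = μ_nC_ox · (W/L) = 4.52 mA/V².
In saturation I_D = ½ k_n (V_GS − V_TN)², so V_GS − V_TN = √(2 I_D / k_n) = √(2 × 2.57 / 4.52) = 1.07 V.
V_GS = 1.23 + 1.07 = 2.3 V.

V_GS = 2.30 V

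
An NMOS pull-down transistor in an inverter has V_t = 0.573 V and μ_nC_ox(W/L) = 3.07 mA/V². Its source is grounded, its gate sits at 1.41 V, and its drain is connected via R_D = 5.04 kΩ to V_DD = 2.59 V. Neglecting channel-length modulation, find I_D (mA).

I_D = 0.472 mA

V_GS = V_G = 1.41 V, so V_ov = 1.41 − 0.573 = 0.837 V.
Assume saturation: I_D = ½ k_n V_ov² = 0.5 × 3.07 × 0.837² = 1.08 mA, giving V_DS = V_DD − I_D R_D = 2.59 − 1.08 × 5.04 = -2.83 V.
But -2.83 V < V_ov = 0.837 V, so the device is actually in triode.
In triode I_D = k_n[V_ov V_DS − ½ V_DS²] and I_D = (V_DD − V_DS)/R_D. Equating: 7.74 V_DS² − 13.95 V_DS + 2.59 = 0, giving V_DS = 0.21 V (the root below V_ov).
I_D = (2.59 − 0.21) / 5.04 = 0.472 mA.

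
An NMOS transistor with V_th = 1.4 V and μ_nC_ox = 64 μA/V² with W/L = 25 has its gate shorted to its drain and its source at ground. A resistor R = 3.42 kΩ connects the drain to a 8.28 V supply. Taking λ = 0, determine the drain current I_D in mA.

With gate tied to drain, V_GS = V_DS ≥ V_GS − V_th, so the device is in saturation.
k_n = μ_nC_ox · (W/L) = 1.6 mA/V².
KCL at the drain: ½ k_n (V_GS − V_th)² = (V_DD − V_GS)/R.
Let x = V_GS − 1.4. Then 2.74 x² + x − 6.88 = 0, giving x = 1.41 V (positive root), so V_GS = 2.81 V.
I_D = (V_DD − V_GS)/R = (8.28 − 2.81) / 3.42 = 1.6 mA.

I_D = 1.60 mA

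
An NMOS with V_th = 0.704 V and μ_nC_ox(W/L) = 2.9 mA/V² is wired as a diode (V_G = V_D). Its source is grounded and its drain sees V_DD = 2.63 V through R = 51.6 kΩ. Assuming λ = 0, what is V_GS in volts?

V_GS = 0.858 V

With gate tied to drain, V_GS = V_DS ≥ V_GS − V_th, so the device is in saturation.
KCL at the drain: ½ k_n (V_GS − V_th)² = (V_DD − V_GS)/R.
Let x = V_GS − 0.704. Then 74.8 x² + x − 1.926 = 0, giving x = 0.154 V (positive root), so V_GS = 0.858 V.
I_D = (V_DD − V_GS)/R = (2.63 − 0.858) / 51.6 = 0.0343 mA.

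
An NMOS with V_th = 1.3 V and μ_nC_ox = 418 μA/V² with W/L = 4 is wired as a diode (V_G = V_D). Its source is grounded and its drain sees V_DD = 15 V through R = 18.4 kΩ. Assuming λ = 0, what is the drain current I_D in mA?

I_D = 0.695 mA

With gate tied to drain, V_GS = V_DS ≥ V_GS − V_th, so the device is in saturation.
k_n = μ_nC_ox · (W/L) = 1.672 mA/V².
KCL at the drain: ½ k_n (V_GS − V_th)² = (V_DD − V_GS)/R.
Let x = V_GS − 1.3. Then 15.4 x² + x − 13.7 = 0, giving x = 0.912 V (positive root), so V_GS = 2.21 V.
I_D = (V_DD − V_GS)/R = (15 − 2.21) / 18.4 = 0.695 mA.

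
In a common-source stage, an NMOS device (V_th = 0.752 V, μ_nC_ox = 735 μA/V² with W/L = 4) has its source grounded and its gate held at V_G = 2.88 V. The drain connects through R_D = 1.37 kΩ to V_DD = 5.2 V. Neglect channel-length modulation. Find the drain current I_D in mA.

I_D = 3.34 mA

V_GS = V_G = 2.88 V, so V_ov = 2.88 − 0.752 = 2.13 V.
k_n = μ_nC_ox · (W/L) = 2.94 mA/V².
Assume saturation: I_D = ½ k_n V_ov² = 0.5 × 2.94 × 2.13² = 6.66 mA, giving V_DS = V_DD − I_D R_D = 5.2 − 6.66 × 1.37 = -3.92 V.
But -3.92 V < V_ov = 2.13 V, so the device is actually in triode.
In triode I_D = k_n[V_ov V_DS − ½ V_DS²] and I_D = (V_DD − V_DS)/R_D. Equating: 2.01 V_DS² − 9.571 V_DS + 5.2 = 0, giving V_DS = 0.626 V (the root below V_ov).
I_D = (5.2 − 0.626) / 1.37 = 3.34 mA.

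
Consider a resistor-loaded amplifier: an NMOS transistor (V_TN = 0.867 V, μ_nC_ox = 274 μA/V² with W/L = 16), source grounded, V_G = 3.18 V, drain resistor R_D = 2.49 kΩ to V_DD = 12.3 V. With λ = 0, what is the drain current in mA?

V_GS = V_G = 3.18 V, so V_ov = 3.18 − 0.867 = 2.31 V.
k_n = μ_nC_ox · (W/L) = 4.384 mA/V².
Assume saturation: I_D = ½ k_n V_ov² = 0.5 × 4.384 × 2.31² = 11.7 mA, giving V_DS = V_DD − I_D R_D = 12.3 − 11.7 × 2.49 = -16.9 V.
But -16.9 V < V_ov = 2.31 V, so the device is actually in triode.
In triode I_D = k_n[V_ov V_DS − ½ V_DS²] and I_D = (V_DD − V_DS)/R_D. Equating: 5.46 V_DS² − 26.25 V_DS + 12.3 = 0, giving V_DS = 0.526 V (the root below V_ov).
I_D = (12.3 − 0.526) / 2.49 = 4.73 mA.

I_D = 4.73 mA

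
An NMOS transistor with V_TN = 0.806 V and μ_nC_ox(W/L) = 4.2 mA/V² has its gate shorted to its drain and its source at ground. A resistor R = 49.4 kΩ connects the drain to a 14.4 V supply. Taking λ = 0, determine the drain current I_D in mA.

With gate tied to drain, V_GS = V_DS ≥ V_GS − V_TN, so the device is in saturation.
KCL at the drain: ½ k_n (V_GS − V_TN)² = (V_DD − V_GS)/R.
Let x = V_GS − 0.806. Then 104 x² + x − 13.59 = 0, giving x = 0.357 V (positive root), so V_GS = 1.16 V.
I_D = (V_DD − V_GS)/R = (14.4 − 1.16) / 49.4 = 0.268 mA.

I_D = 0.268 mA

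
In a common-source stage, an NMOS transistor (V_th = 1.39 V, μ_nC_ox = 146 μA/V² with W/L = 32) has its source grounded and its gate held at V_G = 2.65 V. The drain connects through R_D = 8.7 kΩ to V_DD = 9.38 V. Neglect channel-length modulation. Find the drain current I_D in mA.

V_GS = V_G = 2.65 V, so V_ov = 2.65 − 1.39 = 1.26 V.
k_n = μ_nC_ox · (W/L) = 4.672 mA/V².
Assume saturation: I_D = ½ k_n V_ov² = 0.5 × 4.672 × 1.26² = 3.71 mA, giving V_DS = V_DD − I_D R_D = 9.38 − 3.71 × 8.7 = -22.9 V.
But -22.9 V < V_ov = 1.26 V, so the device is actually in triode.
In triode I_D = k_n[V_ov V_DS − ½ V_DS²] and I_D = (V_DD − V_DS)/R_D. Equating: 20.3 V_DS² − 52.21 V_DS + 9.38 = 0, giving V_DS = 0.194 V (the root below V_ov).
I_D = (9.38 − 0.194) / 8.7 = 1.06 mA.

I_D = 1.06 mA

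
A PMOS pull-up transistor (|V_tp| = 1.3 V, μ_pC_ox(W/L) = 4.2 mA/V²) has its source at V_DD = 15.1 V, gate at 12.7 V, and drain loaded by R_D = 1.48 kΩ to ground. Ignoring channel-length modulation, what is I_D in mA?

V_SG = V_DD − V_G = 15.1 − 12.7 = 2.4 V, so V_ov = 2.4 − 1.3 = 1.1 V.
Assume saturation: I_D = ½ k_p V_ov² = 0.5 × 4.2 × 1.1² = 2.54 mA, giving V_SD = V_DD − I_D R_D = 15.1 − 2.54 × 1.48 = 11.3 V.
V_SD = 11.3 V ≥ V_ov = 1.1 V, confirming saturation.

I_D = 2.54 mA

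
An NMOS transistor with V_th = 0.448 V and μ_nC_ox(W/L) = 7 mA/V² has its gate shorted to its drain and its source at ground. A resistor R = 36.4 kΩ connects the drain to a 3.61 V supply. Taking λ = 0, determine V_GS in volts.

V_GS = 0.602 V

With gate tied to drain, V_GS = V_DS ≥ V_GS − V_th, so the device is in saturation.
KCL at the drain: ½ k_n (V_GS − V_th)² = (V_DD − V_GS)/R.
Let x = V_GS − 0.448. Then 127 x² + x − 3.162 = 0, giving x = 0.154 V (positive root), so V_GS = 0.602 V.
I_D = (V_DD − V_GS)/R = (3.61 − 0.602) / 36.4 = 0.0826 mA.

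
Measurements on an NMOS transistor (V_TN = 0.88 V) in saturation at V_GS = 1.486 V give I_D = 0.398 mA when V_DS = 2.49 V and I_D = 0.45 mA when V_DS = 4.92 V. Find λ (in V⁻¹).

With V_GS fixed, I_D ∝ (1 + λ V_DS) in saturation, so I_D2/I_D1 = (1 + λ V_DS2)/(1 + λ V_DS1).
0.45/0.398 = 1.131 = (1 + 4.92 λ)/(1 + 2.49 λ).
Solving: λ (I_D1 V_DS2 − I_D2 V_DS1) = I_D2 − I_D1, so λ = (0.45 − 0.398) / (0.398 × 4.92 − 0.45 × 2.49) = 0.052 / 0.838 = 0.0621 V⁻¹.

λ = 0.0621 V⁻¹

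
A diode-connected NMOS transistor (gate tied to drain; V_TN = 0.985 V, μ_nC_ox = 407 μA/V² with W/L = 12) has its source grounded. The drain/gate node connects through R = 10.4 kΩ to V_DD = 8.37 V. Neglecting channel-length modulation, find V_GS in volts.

V_GS = 1.50 V

With gate tied to drain, V_GS = V_DS ≥ V_GS − V_TN, so the device is in saturation.
k_n = μ_nC_ox · (W/L) = 4.884 mA/V².
KCL at the drain: ½ k_n (V_GS − V_TN)² = (V_DD − V_GS)/R.
Let x = V_GS − 0.985. Then 25.4 x² + x − 7.385 = 0, giving x = 0.52 V (positive root), so V_GS = 1.5 V.
I_D = (V_DD − V_GS)/R = (8.37 − 1.5) / 10.4 = 0.66 mA.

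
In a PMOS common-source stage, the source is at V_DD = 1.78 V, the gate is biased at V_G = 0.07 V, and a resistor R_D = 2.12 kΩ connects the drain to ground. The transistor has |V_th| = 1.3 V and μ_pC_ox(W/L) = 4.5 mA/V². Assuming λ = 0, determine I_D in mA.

I_D = 0.378 mA

V_SG = V_DD − V_G = 1.78 − 0.07 = 1.71 V, so V_ov = 1.71 − 1.3 = 0.41 V.
Assume saturation: I_D = ½ k_p V_ov² = 0.5 × 4.5 × 0.41² = 0.378 mA, giving V_SD = V_DD − I_D R_D = 1.78 − 0.378 × 2.12 = 0.978 V.
V_SD = 0.978 V ≥ V_ov = 0.41 V, confirming saturation.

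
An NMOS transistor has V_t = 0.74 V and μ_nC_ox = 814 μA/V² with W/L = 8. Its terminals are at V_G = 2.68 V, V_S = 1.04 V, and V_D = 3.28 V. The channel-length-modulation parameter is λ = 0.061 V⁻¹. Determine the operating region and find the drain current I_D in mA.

Saturation; I_D = 3.00 mA

V_GS = V_G − V_S = 2.68 − 1.04 = 1.64 V; V_DS = V_D − V_S = 3.28 − 1.04 = 2.24 V.
k_n = μ_nC_ox · (W/L) = 6.512 mA/V².
V_ov = V_GS − V_t = 1.64 − 0.74 = 0.9 V.
Since V_DS = 2.24 V ≥ V_ov = 0.9 V, the device is in saturation.
I_D = ½ k_n V_ov² (1 + λ V_DS) = 0.5 × 6.512 × 0.9² × (1 + 0.061 × 2.24) = 3 mA.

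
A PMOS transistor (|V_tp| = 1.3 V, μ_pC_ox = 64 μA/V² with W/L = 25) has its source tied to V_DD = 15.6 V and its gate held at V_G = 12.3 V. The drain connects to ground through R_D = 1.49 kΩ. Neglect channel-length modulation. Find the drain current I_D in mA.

V_SG = V_DD − V_G = 15.6 − 12.3 = 3.3 V, so V_ov = 3.3 − 1.3 = 2 V.
k_p = μ_pC_ox · (W/L) = 1.6 mA/V².
Assume saturation: I_D = ½ k_p V_ov² = 0.5 × 1.6 × 2² = 3.2 mA, giving V_SD = V_DD − I_D R_D = 15.6 − 3.2 × 1.49 = 10.8 V.
V_SD = 10.8 V ≥ V_ov = 2 V, confirming saturation.

I_D = 3.20 mA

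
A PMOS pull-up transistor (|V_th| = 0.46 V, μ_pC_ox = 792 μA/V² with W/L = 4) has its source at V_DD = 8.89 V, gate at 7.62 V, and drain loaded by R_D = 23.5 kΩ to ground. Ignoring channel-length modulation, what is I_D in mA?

I_D = 0.371 mA

V_SG = V_DD − V_G = 8.89 − 7.62 = 1.27 V, so V_ov = 1.27 − 0.46 = 0.81 V.
k_p = μ_pC_ox · (W/L) = 3.168 mA/V².
Assume saturation: I_D = ½ k_p V_ov² = 0.5 × 3.168 × 0.81² = 1.04 mA, giving V_SD = V_DD − I_D R_D = 8.89 − 1.04 × 23.5 = -15.5 V.
But -15.5 V < V_ov = 0.81 V, so the device is actually in triode.
In triode I_D = k_p[V_ov V_SD − ½ V_SD²] and I_D = (V_DD − V_SD)/R_D. Equating: 37.2 V_SD² − 61.3 V_SD + 8.89 = 0, giving V_SD = 0.161 V (the root below V_ov).
I_D = (8.89 − 0.161) / 23.5 = 0.371 mA.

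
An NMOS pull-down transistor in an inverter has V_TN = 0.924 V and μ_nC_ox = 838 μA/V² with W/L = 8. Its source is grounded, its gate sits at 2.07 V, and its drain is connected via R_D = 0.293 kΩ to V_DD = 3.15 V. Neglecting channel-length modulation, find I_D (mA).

V_GS = V_G = 2.07 V, so V_ov = 2.07 − 0.924 = 1.15 V.
k_n = μ_nC_ox · (W/L) = 6.704 mA/V².
Assume saturation: I_D = ½ k_n V_ov² = 0.5 × 6.704 × 1.15² = 4.4 mA, giving V_DS = V_DD − I_D R_D = 3.15 − 4.4 × 0.293 = 1.86 V.
V_DS = 1.86 V ≥ V_ov = 1.15 V, confirming saturation.

I_D = 4.40 mA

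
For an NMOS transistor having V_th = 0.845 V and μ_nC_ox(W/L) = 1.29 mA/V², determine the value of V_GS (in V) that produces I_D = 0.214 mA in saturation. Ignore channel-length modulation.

In saturation I_D = ½ k_n (V_GS − V_th)², so V_GS − V_th = √(2 I_D / k_n) = √(2 × 0.214 / 1.29) = 0.576 V.
V_GS = 0.845 + 0.576 = 1.42 V.

V_GS = 1.42 V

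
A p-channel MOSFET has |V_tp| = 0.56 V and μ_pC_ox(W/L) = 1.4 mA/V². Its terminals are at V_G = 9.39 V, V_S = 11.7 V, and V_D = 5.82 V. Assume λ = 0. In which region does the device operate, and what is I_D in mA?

Saturation; I_D = 2.14 mA

V_SG = V_S − V_G = 11.7 − 9.39 = 2.31 V; V_SD = V_S − V_D = 11.7 − 5.82 = 5.88 V.
V_ov = V_SG − |V_tp| = 2.31 − 0.56 = 1.75 V.
Since V_SD = 5.88 V ≥ V_ov = 1.75 V, the device is in saturation.
I_D = ½ k_p V_ov² = 0.5 × 1.4 × 1.75² = 2.14 mA.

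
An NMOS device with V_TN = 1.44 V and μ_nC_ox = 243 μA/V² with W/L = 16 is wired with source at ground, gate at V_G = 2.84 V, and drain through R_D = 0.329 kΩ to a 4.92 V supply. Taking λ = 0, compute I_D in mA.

I_D = 3.81 mA

V_GS = V_G = 2.84 V, so V_ov = 2.84 − 1.44 = 1.4 V.
k_n = μ_nC_ox · (W/L) = 3.888 mA/V².
Assume saturation: I_D = ½ k_n V_ov² = 0.5 × 3.888 × 1.4² = 3.81 mA, giving V_DS = V_DD − I_D R_D = 4.92 − 3.81 × 0.329 = 3.67 V.
V_DS = 3.67 V ≥ V_ov = 1.4 V, confirming saturation.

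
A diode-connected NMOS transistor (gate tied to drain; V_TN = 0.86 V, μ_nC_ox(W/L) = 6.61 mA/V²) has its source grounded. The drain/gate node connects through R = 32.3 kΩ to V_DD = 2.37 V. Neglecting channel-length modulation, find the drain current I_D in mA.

With gate tied to drain, V_GS = V_DS ≥ V_GS − V_TN, so the device is in saturation.
KCL at the drain: ½ k_n (V_GS − V_TN)² = (V_DD − V_GS)/R.
Let x = V_GS − 0.86. Then 107 x² + x − 1.51 = 0, giving x = 0.114 V (positive root), so V_GS = 0.974 V.
I_D = (V_DD − V_GS)/R = (2.37 − 0.974) / 32.3 = 0.0432 mA.

I_D = 0.0432 mA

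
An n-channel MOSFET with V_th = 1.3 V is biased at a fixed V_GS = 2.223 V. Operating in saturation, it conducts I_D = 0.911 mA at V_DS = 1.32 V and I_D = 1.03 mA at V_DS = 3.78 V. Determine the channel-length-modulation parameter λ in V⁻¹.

λ = 0.0571 V⁻¹

With V_GS fixed, I_D ∝ (1 + λ V_DS) in saturation, so I_D2/I_D1 = (1 + λ V_DS2)/(1 + λ V_DS1).
1.03/0.911 = 1.131 = (1 + 3.78 λ)/(1 + 1.32 λ).
Solving: λ (I_D1 V_DS2 − I_D2 V_DS1) = I_D2 − I_D1, so λ = (1.03 − 0.911) / (0.911 × 3.78 − 1.03 × 1.32) = 0.119 / 2.08 = 0.0571 V⁻¹.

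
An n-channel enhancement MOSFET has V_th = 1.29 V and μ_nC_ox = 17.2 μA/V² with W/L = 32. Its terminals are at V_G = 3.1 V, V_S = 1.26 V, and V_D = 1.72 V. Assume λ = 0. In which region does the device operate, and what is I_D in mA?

Triode; I_D = 0.0810 mA

V_GS = V_G − V_S = 3.1 − 1.26 = 1.84 V; V_DS = V_D − V_S = 1.72 − 1.26 = 0.46 V.
k_n = μ_nC_ox · (W/L) = 0.5504 mA/V².
V_ov = V_GS − V_th = 1.84 − 1.29 = 0.55 V.
Since V_DS = 0.46 V < V_ov = 0.55 V, the device is in the triode region.
I_D = k_n [V_ov · V_DS − ½ V_DS²] = 0.5504 × [0.55 × 0.46 − 0.5 × 0.46²] = 0.081 mA.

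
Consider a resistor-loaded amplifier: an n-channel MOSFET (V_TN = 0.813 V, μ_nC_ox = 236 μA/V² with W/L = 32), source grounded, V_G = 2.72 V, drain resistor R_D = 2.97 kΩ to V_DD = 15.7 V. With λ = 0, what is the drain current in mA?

V_GS = V_G = 2.72 V, so V_ov = 2.72 − 0.813 = 1.91 V.
k_n = μ_nC_ox · (W/L) = 7.552 mA/V².
Assume saturation: I_D = ½ k_n V_ov² = 0.5 × 7.552 × 1.91² = 13.7 mA, giving V_DS = V_DD − I_D R_D = 15.7 − 13.7 × 2.97 = -25.1 V.
But -25.1 V < V_ov = 1.91 V, so the device is actually in triode.
In triode I_D = k_n[V_ov V_DS − ½ V_DS²] and I_D = (V_DD − V_DS)/R_D. Equating: 11.2 V_DS² − 43.77 V_DS + 15.7 = 0, giving V_DS = 0.4 V (the root below V_ov).
I_D = (15.7 − 0.4) / 2.97 = 5.15 mA.

I_D = 5.15 mA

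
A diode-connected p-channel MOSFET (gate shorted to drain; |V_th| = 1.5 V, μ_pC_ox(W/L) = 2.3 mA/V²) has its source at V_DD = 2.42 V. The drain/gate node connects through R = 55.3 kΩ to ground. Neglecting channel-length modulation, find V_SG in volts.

V_SG = 1.61 V

With gate tied to drain, V_SG = V_SD ≥ V_SG − |V_th|, so the device is in saturation.
KCL at the drain: ½ k_p (V_SG − |V_th|)² = (V_DD − V_SG)/R.
Let x = V_SG − 1.5. Then 63.6 x² + x − 0.92 = 0, giving x = 0.113 V (positive root), so V_SG = 1.61 V.
I_D = (V_DD − V_SG)/R = (2.42 − 1.61) / 55.3 = 0.0146 mA.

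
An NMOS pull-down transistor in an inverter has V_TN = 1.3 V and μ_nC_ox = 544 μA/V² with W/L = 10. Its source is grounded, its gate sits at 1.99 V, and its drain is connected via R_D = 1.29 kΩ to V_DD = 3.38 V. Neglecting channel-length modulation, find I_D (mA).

I_D = 1.29 mA

V_GS = V_G = 1.99 V, so V_ov = 1.99 − 1.3 = 0.69 V.
k_n = μ_nC_ox · (W/L) = 5.44 mA/V².
Assume saturation: I_D = ½ k_n V_ov² = 0.5 × 5.44 × 0.69² = 1.29 mA, giving V_DS = V_DD − I_D R_D = 3.38 − 1.29 × 1.29 = 1.71 V.
V_DS = 1.71 V ≥ V_ov = 0.69 V, confirming saturation.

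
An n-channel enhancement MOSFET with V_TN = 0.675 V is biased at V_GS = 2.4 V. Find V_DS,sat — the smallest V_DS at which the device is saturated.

The boundary between triode and saturation is V_DS = V_GS − V_TN = V_ov.
V_ov = 2.4 − 0.675 = 1.72 V.

V_DS,sat = 1.72 V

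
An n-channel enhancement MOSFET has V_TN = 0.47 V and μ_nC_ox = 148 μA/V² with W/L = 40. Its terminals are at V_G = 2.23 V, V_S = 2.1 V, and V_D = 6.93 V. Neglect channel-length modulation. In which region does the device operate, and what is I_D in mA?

Cutoff; I_D = 0 mA

V_GS = V_G − V_S = 2.23 − 2.1 = 0.13 V; V_DS = V_D − V_S = 6.93 − 2.1 = 4.83 V.
V_GS = 0.13 V < V_TN = 0.47 V, so the transistor is in cutoff.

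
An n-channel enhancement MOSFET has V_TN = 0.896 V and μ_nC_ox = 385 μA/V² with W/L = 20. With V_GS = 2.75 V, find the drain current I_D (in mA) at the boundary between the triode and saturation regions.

At the boundary V_DS = V_ov = V_GS − V_TN = 2.75 − 0.896 = 1.85 V.
k_n = μ_nC_ox · (W/L) = 7.7 mA/V².
I_D = ½ k_n V_ov² = 0.5 × 7.7 × 1.85² = 13.2 mA.

I_D = 13.2 mA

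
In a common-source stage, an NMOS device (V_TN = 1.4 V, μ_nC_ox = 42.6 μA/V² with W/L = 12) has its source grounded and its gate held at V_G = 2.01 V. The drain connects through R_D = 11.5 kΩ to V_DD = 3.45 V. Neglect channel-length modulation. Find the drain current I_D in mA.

V_GS = V_G = 2.01 V, so V_ov = 2.01 − 1.4 = 0.61 V.
k_n = μ_nC_ox · (W/L) = 0.5112 mA/V².
Assume saturation: I_D = ½ k_n V_ov² = 0.5 × 0.5112 × 0.61² = 0.0951 mA, giving V_DS = V_DD − I_D R_D = 3.45 − 0.0951 × 11.5 = 2.36 V.
V_DS = 2.36 V ≥ V_ov = 0.61 V, confirming saturation.

I_D = 0.0951 mA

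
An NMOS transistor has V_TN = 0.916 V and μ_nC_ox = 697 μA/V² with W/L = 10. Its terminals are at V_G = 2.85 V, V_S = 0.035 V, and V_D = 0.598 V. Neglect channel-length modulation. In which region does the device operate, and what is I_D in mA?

V_GS = V_G − V_S = 2.85 − 0.035 = 2.81 V; V_DS = V_D − V_S = 0.598 − 0.035 = 0.563 V.
k_n = μ_nC_ox · (W/L) = 6.97 mA/V².
V_ov = V_GS − V_TN = 2.81 − 0.916 = 1.9 V.
Since V_DS = 0.563 V < V_ov = 1.9 V, the device is in the triode region.
I_D = k_n [V_ov · V_DS − ½ V_DS²] = 6.97 × [1.9 × 0.563 − 0.5 × 0.563²] = 6.35 mA.

Triode; I_D = 6.35 mA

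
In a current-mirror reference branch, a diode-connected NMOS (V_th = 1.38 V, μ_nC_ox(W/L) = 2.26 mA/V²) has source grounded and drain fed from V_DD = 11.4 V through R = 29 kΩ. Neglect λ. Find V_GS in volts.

With gate tied to drain, V_GS = V_DS ≥ V_GS − V_th, so the device is in saturation.
KCL at the drain: ½ k_n (V_GS − V_th)² = (V_DD − V_GS)/R.
Let x = V_GS − 1.38. Then 32.8 x² + x − 10.02 = 0, giving x = 0.538 V (positive root), so V_GS = 1.92 V.
I_D = (V_DD − V_GS)/R = (11.4 − 1.92) / 29 = 0.327 mA.

V_GS = 1.92 V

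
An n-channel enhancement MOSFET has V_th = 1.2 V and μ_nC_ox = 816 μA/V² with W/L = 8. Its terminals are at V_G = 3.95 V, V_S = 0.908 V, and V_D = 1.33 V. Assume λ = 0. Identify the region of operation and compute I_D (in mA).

V_GS = V_G − V_S = 3.95 − 0.908 = 3.04 V; V_DS = V_D − V_S = 1.33 − 0.908 = 0.422 V.
k_n = μ_nC_ox · (W/L) = 6.528 mA/V².
V_ov = V_GS − V_th = 3.04 − 1.2 = 1.84 V.
Since V_DS = 0.422 V < V_ov = 1.84 V, the device is in the triode region.
I_D = k_n [V_ov · V_DS − ½ V_DS²] = 6.528 × [1.84 × 0.422 − 0.5 × 0.422²] = 4.49 mA.

Triode; I_D = 4.49 mA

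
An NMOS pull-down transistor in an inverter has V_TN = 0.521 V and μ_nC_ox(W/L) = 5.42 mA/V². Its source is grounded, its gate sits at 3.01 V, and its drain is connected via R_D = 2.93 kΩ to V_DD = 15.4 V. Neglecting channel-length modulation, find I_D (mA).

I_D = 5.11 mA

V_GS = V_G = 3.01 V, so V_ov = 3.01 − 0.521 = 2.49 V.
Assume saturation: I_D = ½ k_n V_ov² = 0.5 × 5.42 × 2.49² = 16.8 mA, giving V_DS = V_DD − I_D R_D = 15.4 − 16.8 × 2.93 = -33.8 V.
But -33.8 V < V_ov = 2.49 V, so the device is actually in triode.
In triode I_D = k_n[V_ov V_DS − ½ V_DS²] and I_D = (V_DD − V_DS)/R_D. Equating: 7.94 V_DS² − 40.53 V_DS + 15.4 = 0, giving V_DS = 0.413 V (the root below V_ov).
I_D = (15.4 − 0.413) / 2.93 = 5.11 mA.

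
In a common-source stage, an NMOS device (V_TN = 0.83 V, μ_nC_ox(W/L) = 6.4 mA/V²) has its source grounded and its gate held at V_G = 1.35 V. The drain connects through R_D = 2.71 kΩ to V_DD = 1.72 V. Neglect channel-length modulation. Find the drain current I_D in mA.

V_GS = V_G = 1.35 V, so V_ov = 1.35 − 0.83 = 0.52 V.
Assume saturation: I_D = ½ k_n V_ov² = 0.5 × 6.4 × 0.52² = 0.865 mA, giving V_DS = V_DD − I_D R_D = 1.72 − 0.865 × 2.71 = -0.625 V.
But -0.625 V < V_ov = 0.52 V, so the device is actually in triode.
In triode I_D = k_n[V_ov V_DS − ½ V_DS²] and I_D = (V_DD − V_DS)/R_D. Equating: 8.67 V_DS² − 10.02 V_DS + 1.72 = 0, giving V_DS = 0.21 V (the root below V_ov).
I_D = (1.72 − 0.21) / 2.71 = 0.557 mA.

I_D = 0.557 mA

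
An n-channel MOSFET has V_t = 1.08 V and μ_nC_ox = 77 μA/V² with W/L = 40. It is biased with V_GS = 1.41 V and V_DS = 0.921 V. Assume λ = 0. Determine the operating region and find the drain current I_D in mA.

Saturation; I_D = 0.168 mA

k_n = μ_nC_ox · (W/L) = 3.08 mA/V².
V_ov = V_GS − V_t = 1.41 − 1.08 = 0.33 V.
Since V_DS = 0.921 V ≥ V_ov = 0.33 V, the device is in saturation.
I_D = ½ k_n V_ov² = 0.5 × 3.08 × 0.33² = 0.168 mA.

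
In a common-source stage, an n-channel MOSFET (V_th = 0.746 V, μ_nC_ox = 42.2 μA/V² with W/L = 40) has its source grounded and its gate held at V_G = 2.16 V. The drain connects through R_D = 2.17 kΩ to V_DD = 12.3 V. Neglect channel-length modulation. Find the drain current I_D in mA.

V_GS = V_G = 2.16 V, so V_ov = 2.16 − 0.746 = 1.41 V.
k_n = μ_nC_ox · (W/L) = 1.688 mA/V².
Assume saturation: I_D = ½ k_n V_ov² = 0.5 × 1.688 × 1.41² = 1.69 mA, giving V_DS = V_DD − I_D R_D = 12.3 − 1.69 × 2.17 = 8.64 V.
V_DS = 8.64 V ≥ V_ov = 1.41 V, confirming saturation.

I_D = 1.69 mA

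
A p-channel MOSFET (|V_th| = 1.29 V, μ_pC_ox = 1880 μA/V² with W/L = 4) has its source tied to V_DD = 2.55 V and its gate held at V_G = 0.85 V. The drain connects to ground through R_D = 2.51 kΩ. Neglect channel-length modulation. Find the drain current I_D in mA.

I_D = 0.632 mA

V_SG = V_DD − V_G = 2.55 − 0.85 = 1.7 V, so V_ov = 1.7 − 1.29 = 0.41 V.
k_p = μ_pC_ox · (W/L) = 7.52 mA/V².
Assume saturation: I_D = ½ k_p V_ov² = 0.5 × 7.52 × 0.41² = 0.632 mA, giving V_SD = V_DD − I_D R_D = 2.55 − 0.632 × 2.51 = 0.964 V.
V_SD = 0.964 V ≥ V_ov = 0.41 V, confirming saturation.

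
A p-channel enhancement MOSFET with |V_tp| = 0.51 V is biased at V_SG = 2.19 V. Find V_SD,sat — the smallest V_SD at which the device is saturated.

The boundary between triode and saturation is V_SD = V_SG − |V_tp| = V_ov.
V_ov = 2.19 − 0.51 = 1.68 V.

V_SD,sat = 1.68 V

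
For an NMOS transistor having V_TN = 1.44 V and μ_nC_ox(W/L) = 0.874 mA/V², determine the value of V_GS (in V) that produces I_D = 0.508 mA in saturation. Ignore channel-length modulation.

In saturation I_D = ½ k_n (V_GS − V_TN)², so V_GS − V_TN = √(2 I_D / k_n) = √(2 × 0.508 / 0.874) = 1.08 V.
V_GS = 1.44 + 1.08 = 2.52 V.

V_GS = 2.52 V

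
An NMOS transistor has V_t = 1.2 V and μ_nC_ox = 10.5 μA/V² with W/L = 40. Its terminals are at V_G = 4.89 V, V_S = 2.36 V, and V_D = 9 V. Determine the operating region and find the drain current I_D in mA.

V_GS = V_G − V_S = 4.89 − 2.36 = 2.53 V; V_DS = V_D − V_S = 9 − 2.36 = 6.64 V.
k_n = μ_nC_ox · (W/L) = 0.42 mA/V².
V_ov = V_GS − V_t = 2.53 − 1.2 = 1.33 V.
Since V_DS = 6.64 V ≥ V_ov = 1.33 V, the device is in saturation.
I_D = ½ k_n V_ov² = 0.5 × 0.42 × 1.33² = 0.371 mA.

Saturation; I_D = 0.371 mA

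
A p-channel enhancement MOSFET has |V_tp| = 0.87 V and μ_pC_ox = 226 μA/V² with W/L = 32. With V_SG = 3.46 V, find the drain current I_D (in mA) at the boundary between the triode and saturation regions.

I_D = 24.3 mA

At the boundary V_SD = V_ov = V_SG − |V_tp| = 3.46 − 0.87 = 2.59 V.
k_p = μ_pC_ox · (W/L) = 7.232 mA/V².
I_D = ½ k_p V_ov² = 0.5 × 7.232 × 2.59² = 24.3 mA.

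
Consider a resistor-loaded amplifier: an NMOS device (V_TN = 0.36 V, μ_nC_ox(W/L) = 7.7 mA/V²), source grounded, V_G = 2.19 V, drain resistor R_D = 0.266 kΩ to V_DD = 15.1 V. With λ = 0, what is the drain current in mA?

I_D = 12.9 mA

V_GS = V_G = 2.19 V, so V_ov = 2.19 − 0.36 = 1.83 V.
Assume saturation: I_D = ½ k_n V_ov² = 0.5 × 7.7 × 1.83² = 12.9 mA, giving V_DS = V_DD − I_D R_D = 15.1 − 12.9 × 0.266 = 11.7 V.
V_DS = 11.7 V ≥ V_ov = 1.83 V, confirming saturation.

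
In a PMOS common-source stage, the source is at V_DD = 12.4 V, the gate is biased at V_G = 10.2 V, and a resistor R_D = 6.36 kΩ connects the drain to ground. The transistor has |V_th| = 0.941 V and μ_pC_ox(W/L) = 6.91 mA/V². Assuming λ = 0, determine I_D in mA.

V_SG = V_DD − V_G = 12.4 − 10.2 = 2.2 V, so V_ov = 2.2 − 0.941 = 1.26 V.
Assume saturation: I_D = ½ k_p V_ov² = 0.5 × 6.91 × 1.26² = 5.48 mA, giving V_SD = V_DD − I_D R_D = 12.4 − 5.48 × 6.36 = -22.4 V.
But -22.4 V < V_ov = 1.26 V, so the device is actually in triode.
In triode I_D = k_p[V_ov V_SD − ½ V_SD²] and I_D = (V_DD − V_SD)/R_D. Equating: 22 V_SD² − 56.33 V_SD + 12.4 = 0, giving V_SD = 0.243 V (the root below V_ov).
I_D = (12.4 − 0.243) / 6.36 = 1.91 mA.

I_D = 1.91 mA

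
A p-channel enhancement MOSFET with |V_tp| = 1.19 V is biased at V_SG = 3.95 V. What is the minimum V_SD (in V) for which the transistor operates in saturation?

V_SD,sat = 2.76 V

The boundary between triode and saturation is V_SD = V_SG − |V_tp| = V_ov.
V_ov = 3.95 − 1.19 = 2.76 V.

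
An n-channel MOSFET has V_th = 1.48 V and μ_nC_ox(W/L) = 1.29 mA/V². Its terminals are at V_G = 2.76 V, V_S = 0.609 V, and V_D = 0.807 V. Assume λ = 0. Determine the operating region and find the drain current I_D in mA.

Triode; I_D = 0.146 mA

V_GS = V_G − V_S = 2.76 − 0.609 = 2.15 V; V_DS = V_D − V_S = 0.807 − 0.609 = 0.198 V.
V_ov = V_GS − V_th = 2.15 − 1.48 = 0.671 V.
Since V_DS = 0.198 V < V_ov = 0.671 V, the device is in the triode region.
I_D = k_n [V_ov · V_DS − ½ V_DS²] = 1.29 × [0.671 × 0.198 − 0.5 × 0.198²] = 0.146 mA.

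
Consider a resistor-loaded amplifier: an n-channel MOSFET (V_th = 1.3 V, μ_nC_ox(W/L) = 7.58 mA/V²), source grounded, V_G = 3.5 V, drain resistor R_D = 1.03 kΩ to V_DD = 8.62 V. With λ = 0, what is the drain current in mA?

V_GS = V_G = 3.5 V, so V_ov = 3.5 − 1.3 = 2.2 V.
Assume saturation: I_D = ½ k_n V_ov² = 0.5 × 7.58 × 2.2² = 18.3 mA, giving V_DS = V_DD − I_D R_D = 8.62 − 18.3 × 1.03 = -10.3 V.
But -10.3 V < V_ov = 2.2 V, so the device is actually in triode.
In triode I_D = k_n[V_ov V_DS − ½ V_DS²] and I_D = (V_DD − V_DS)/R_D. Equating: 3.9 V_DS² − 18.18 V_DS + 8.62 = 0, giving V_DS = 0.536 V (the root below V_ov).
I_D = (8.62 − 0.536) / 1.03 = 7.85 mA.

I_D = 7.85 mA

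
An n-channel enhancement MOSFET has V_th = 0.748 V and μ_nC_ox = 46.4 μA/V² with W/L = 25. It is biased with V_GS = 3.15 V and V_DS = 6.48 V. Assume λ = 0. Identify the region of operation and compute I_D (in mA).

Saturation; I_D = 3.35 mA

k_n = μ_nC_ox · (W/L) = 1.16 mA/V².
V_ov = V_GS − V_th = 3.15 − 0.748 = 2.4 V.
Since V_DS = 6.48 V ≥ V_ov = 2.4 V, the device is in saturation.
I_D = ½ k_n V_ov² = 0.5 × 1.16 × 2.4² = 3.35 mA.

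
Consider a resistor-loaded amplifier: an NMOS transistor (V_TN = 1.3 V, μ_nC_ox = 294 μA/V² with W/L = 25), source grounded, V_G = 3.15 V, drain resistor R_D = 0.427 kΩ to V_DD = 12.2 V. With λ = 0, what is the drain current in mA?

I_D = 12.6 mA

V_GS = V_G = 3.15 V, so V_ov = 3.15 − 1.3 = 1.85 V.
k_n = μ_nC_ox · (W/L) = 7.35 mA/V².
Assume saturation: I_D = ½ k_n V_ov² = 0.5 × 7.35 × 1.85² = 12.6 mA, giving V_DS = V_DD − I_D R_D = 12.2 − 12.6 × 0.427 = 6.83 V.
V_DS = 6.83 V ≥ V_ov = 1.85 V, confirming saturation.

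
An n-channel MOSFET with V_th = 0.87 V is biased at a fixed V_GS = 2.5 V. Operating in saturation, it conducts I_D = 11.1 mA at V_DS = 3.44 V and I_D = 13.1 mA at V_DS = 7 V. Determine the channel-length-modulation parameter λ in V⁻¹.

With V_GS fixed, I_D ∝ (1 + λ V_DS) in saturation, so I_D2/I_D1 = (1 + λ V_DS2)/(1 + λ V_DS1).
13.1/11.1 = 1.18 = (1 + 7 λ)/(1 + 3.44 λ).
Solving: λ (I_D1 V_DS2 − I_D2 V_DS1) = I_D2 − I_D1, so λ = (13.1 − 11.1) / (11.1 × 7 − 13.1 × 3.44) = 2 / 32.6 = 0.0613 V⁻¹.

λ = 0.0613 V⁻¹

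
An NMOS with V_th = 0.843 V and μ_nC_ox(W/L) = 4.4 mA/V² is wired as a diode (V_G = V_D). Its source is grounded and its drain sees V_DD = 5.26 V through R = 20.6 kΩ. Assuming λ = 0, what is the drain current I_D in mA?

I_D = 0.200 mA

With gate tied to drain, V_GS = V_DS ≥ V_GS − V_th, so the device is in saturation.
KCL at the drain: ½ k_n (V_GS − V_th)² = (V_DD − V_GS)/R.
Let x = V_GS − 0.843. Then 45.3 x² + x − 4.417 = 0, giving x = 0.301 V (positive root), so V_GS = 1.14 V.
I_D = (V_DD − V_GS)/R = (5.26 − 1.14) / 20.6 = 0.2 mA.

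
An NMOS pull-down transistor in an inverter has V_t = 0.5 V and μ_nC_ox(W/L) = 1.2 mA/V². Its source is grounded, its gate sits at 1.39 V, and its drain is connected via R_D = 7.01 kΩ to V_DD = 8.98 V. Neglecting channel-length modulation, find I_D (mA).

V_GS = V_G = 1.39 V, so V_ov = 1.39 − 0.5 = 0.89 V.
Assume saturation: I_D = ½ k_n V_ov² = 0.5 × 1.2 × 0.89² = 0.475 mA, giving V_DS = V_DD − I_D R_D = 8.98 − 0.475 × 7.01 = 5.65 V.
V_DS = 5.65 V ≥ V_ov = 0.89 V, confirming saturation.

I_D = 0.475 mA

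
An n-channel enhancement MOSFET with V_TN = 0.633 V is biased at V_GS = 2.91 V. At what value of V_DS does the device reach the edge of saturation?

V_DS,sat = 2.28 V

The boundary between triode and saturation is V_DS = V_GS − V_TN = V_ov.
V_ov = 2.91 − 0.633 = 2.28 V.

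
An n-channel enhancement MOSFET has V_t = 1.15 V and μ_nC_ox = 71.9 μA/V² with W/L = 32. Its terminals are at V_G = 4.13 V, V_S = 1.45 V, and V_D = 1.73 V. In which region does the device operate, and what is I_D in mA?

V_GS = V_G − V_S = 4.13 − 1.45 = 2.68 V; V_DS = V_D − V_S = 1.73 − 1.45 = 0.28 V.
k_n = μ_nC_ox · (W/L) = 2.301 mA/V².
V_ov = V_GS − V_t = 2.68 − 1.15 = 1.53 V.
Since V_DS = 0.28 V < V_ov = 1.53 V, the device is in the triode region.
I_D = k_n [V_ov · V_DS − ½ V_DS²] = 2.301 × [1.53 × 0.28 − 0.5 × 0.28²] = 0.895 mA.

Triode; I_D = 0.895 mA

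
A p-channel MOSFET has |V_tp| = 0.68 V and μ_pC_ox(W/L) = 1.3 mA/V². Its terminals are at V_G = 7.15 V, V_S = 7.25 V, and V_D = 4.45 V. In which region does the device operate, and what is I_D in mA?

Cutoff; I_D = 0 mA

V_SG = V_S − V_G = 7.25 − 7.15 = 0.1 V; V_SD = V_S − V_D = 7.25 − 4.45 = 2.8 V.
V_SG = 0.1 V < |V_tp| = 0.68 V, so the transistor is in cutoff.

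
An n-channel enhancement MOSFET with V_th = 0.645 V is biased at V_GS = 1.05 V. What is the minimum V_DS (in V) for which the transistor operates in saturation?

V_DS,sat = 0.405 V

The boundary between triode and saturation is V_DS = V_GS − V_th = V_ov.
V_ov = 1.05 − 0.645 = 0.405 V.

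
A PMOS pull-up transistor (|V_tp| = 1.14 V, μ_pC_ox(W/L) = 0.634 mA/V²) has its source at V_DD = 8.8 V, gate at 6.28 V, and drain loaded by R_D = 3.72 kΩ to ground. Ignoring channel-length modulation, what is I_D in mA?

I_D = 0.604 mA

V_SG = V_DD − V_G = 8.8 − 6.28 = 2.52 V, so V_ov = 2.52 − 1.14 = 1.38 V.
Assume saturation: I_D = ½ k_p V_ov² = 0.5 × 0.634 × 1.38² = 0.604 mA, giving V_SD = V_DD − I_D R_D = 8.8 − 0.604 × 3.72 = 6.55 V.
V_SD = 6.55 V ≥ V_ov = 1.38 V, confirming saturation.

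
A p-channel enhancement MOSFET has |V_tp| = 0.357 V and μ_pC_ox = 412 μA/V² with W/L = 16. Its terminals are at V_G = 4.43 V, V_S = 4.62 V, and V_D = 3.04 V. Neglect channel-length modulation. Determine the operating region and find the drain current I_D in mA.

Cutoff; I_D = 0 mA

V_SG = V_S − V_G = 4.62 − 4.43 = 0.19 V; V_SD = V_S − V_D = 4.62 − 3.04 = 1.58 V.
V_SG = 0.19 V < |V_tp| = 0.357 V, so the transistor is in cutoff.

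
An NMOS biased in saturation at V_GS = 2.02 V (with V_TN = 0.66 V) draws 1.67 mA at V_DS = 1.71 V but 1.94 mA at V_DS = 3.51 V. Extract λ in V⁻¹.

With V_GS fixed, I_D ∝ (1 + λ V_DS) in saturation, so I_D2/I_D1 = (1 + λ V_DS2)/(1 + λ V_DS1).
1.94/1.67 = 1.162 = (1 + 3.51 λ)/(1 + 1.71 λ).
Solving: λ (I_D1 V_DS2 − I_D2 V_DS1) = I_D2 − I_D1, so λ = (1.94 − 1.67) / (1.67 × 3.51 − 1.94 × 1.71) = 0.27 / 2.54 = 0.106 V⁻¹.

λ = 0.106 V⁻¹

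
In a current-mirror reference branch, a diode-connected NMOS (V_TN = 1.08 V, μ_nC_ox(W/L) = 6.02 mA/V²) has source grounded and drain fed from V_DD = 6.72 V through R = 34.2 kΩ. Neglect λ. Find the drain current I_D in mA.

I_D = 0.158 mA

With gate tied to drain, V_GS = V_DS ≥ V_GS − V_TN, so the device is in saturation.
KCL at the drain: ½ k_n (V_GS − V_TN)² = (V_DD − V_GS)/R.
Let x = V_GS − 1.08. Then 103 x² + x − 5.64 = 0, giving x = 0.229 V (positive root), so V_GS = 1.31 V.
I_D = (V_DD − V_GS)/R = (6.72 − 1.31) / 34.2 = 0.158 mA.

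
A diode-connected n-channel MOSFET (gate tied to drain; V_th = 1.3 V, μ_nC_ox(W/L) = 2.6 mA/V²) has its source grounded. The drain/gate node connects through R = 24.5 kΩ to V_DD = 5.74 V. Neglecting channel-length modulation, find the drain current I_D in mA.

With gate tied to drain, V_GS = V_DS ≥ V_GS − V_th, so the device is in saturation.
KCL at the drain: ½ k_n (V_GS − V_th)² = (V_DD − V_GS)/R.
Let x = V_GS − 1.3. Then 31.9 x² + x − 4.44 = 0, giving x = 0.358 V (positive root), so V_GS = 1.66 V.
I_D = (V_DD − V_GS)/R = (5.74 − 1.66) / 24.5 = 0.167 mA.

I_D = 0.167 mA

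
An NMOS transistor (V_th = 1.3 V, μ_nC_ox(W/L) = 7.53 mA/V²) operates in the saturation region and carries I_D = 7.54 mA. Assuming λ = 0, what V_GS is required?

In saturation I_D = ½ k_n (V_GS − V_th)², so V_GS − V_th = √(2 I_D / k_n) = √(2 × 7.54 / 7.53) = 1.42 V.
V_GS = 1.3 + 1.42 = 2.72 V.

V_GS = 2.72 V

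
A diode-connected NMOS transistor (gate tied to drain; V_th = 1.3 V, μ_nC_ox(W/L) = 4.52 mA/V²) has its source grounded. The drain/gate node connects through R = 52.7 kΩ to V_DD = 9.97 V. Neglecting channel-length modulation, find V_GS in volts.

With gate tied to drain, V_GS = V_DS ≥ V_GS − V_th, so the device is in saturation.
KCL at the drain: ½ k_n (V_GS − V_th)² = (V_DD − V_GS)/R.
Let x = V_GS − 1.3. Then 119 x² + x − 8.67 = 0, giving x = 0.266 V (positive root), so V_GS = 1.57 V.
I_D = (V_DD − V_GS)/R = (9.97 − 1.57) / 52.7 = 0.159 mA.

V_GS = 1.57 V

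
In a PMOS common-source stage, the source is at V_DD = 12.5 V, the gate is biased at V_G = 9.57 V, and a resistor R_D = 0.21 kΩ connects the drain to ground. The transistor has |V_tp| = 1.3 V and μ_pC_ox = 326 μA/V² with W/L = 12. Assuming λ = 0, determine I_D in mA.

V_SG = V_DD − V_G = 12.5 − 9.57 = 2.93 V, so V_ov = 2.93 − 1.3 = 1.63 V.
k_p = μ_pC_ox · (W/L) = 3.912 mA/V².
Assume saturation: I_D = ½ k_p V_ov² = 0.5 × 3.912 × 1.63² = 5.2 mA, giving V_SD = V_DD − I_D R_D = 12.5 − 5.2 × 0.21 = 11.4 V.
V_SD = 11.4 V ≥ V_ov = 1.63 V, confirming saturation.

I_D = 5.20 mA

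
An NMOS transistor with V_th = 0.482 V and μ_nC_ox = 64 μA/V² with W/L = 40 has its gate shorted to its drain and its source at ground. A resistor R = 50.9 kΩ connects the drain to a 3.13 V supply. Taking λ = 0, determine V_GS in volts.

V_GS = 0.676 V

With gate tied to drain, V_GS = V_DS ≥ V_GS − V_th, so the device is in saturation.
k_n = μ_nC_ox · (W/L) = 2.56 mA/V².
KCL at the drain: ½ k_n (V_GS − V_th)² = (V_DD − V_GS)/R.
Let x = V_GS − 0.482. Then 65.2 x² + x − 2.648 = 0, giving x = 0.194 V (positive root), so V_GS = 0.676 V.
I_D = (V_DD − V_GS)/R = (3.13 − 0.676) / 50.9 = 0.0482 mA.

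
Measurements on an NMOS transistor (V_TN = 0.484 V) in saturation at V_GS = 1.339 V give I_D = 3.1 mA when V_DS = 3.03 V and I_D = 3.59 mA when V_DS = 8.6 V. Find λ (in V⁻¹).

With V_GS fixed, I_D ∝ (1 + λ V_DS) in saturation, so I_D2/I_D1 = (1 + λ V_DS2)/(1 + λ V_DS1).
3.59/3.1 = 1.158 = (1 + 8.6 λ)/(1 + 3.03 λ).
Solving: λ (I_D1 V_DS2 − I_D2 V_DS1) = I_D2 − I_D1, so λ = (3.59 − 3.1) / (3.1 × 8.6 − 3.59 × 3.03) = 0.49 / 15.8 = 0.031 V⁻¹.

λ = 0.0310 V⁻¹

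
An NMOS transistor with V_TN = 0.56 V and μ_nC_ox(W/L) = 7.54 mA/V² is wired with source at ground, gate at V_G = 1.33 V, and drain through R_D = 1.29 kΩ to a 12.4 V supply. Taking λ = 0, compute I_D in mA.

V_GS = V_G = 1.33 V, so V_ov = 1.33 − 0.56 = 0.77 V.
Assume saturation: I_D = ½ k_n V_ov² = 0.5 × 7.54 × 0.77² = 2.24 mA, giving V_DS = V_DD − I_D R_D = 12.4 − 2.24 × 1.29 = 9.52 V.
V_DS = 9.52 V ≥ V_ov = 0.77 V, confirming saturation.

I_D = 2.24 mA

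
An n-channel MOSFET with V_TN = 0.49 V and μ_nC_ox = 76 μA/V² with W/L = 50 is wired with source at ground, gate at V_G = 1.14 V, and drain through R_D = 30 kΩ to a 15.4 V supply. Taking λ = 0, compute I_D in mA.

I_D = 0.505 mA

V_GS = V_G = 1.14 V, so V_ov = 1.14 − 0.49 = 0.65 V.
k_n = μ_nC_ox · (W/L) = 3.8 mA/V².
Assume saturation: I_D = ½ k_n V_ov² = 0.5 × 3.8 × 0.65² = 0.803 mA, giving V_DS = V_DD − I_D R_D = 15.4 − 0.803 × 30 = -8.68 V.
But -8.68 V < V_ov = 0.65 V, so the device is actually in triode.
In triode I_D = k_n[V_ov V_DS − ½ V_DS²] and I_D = (V_DD − V_DS)/R_D. Equating: 57 V_DS² − 75.1 V_DS + 15.4 = 0, giving V_DS = 0.254 V (the root below V_ov).
I_D = (15.4 − 0.254) / 30 = 0.505 mA.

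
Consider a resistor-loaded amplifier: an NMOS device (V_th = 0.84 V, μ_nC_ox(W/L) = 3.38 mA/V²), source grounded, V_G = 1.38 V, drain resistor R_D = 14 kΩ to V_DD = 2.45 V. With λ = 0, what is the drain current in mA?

I_D = 0.168 mA

V_GS = V_G = 1.38 V, so V_ov = 1.38 − 0.84 = 0.54 V.
Assume saturation: I_D = ½ k_n V_ov² = 0.5 × 3.38 × 0.54² = 0.493 mA, giving V_DS = V_DD − I_D R_D = 2.45 − 0.493 × 14 = -4.45 V.
But -4.45 V < V_ov = 0.54 V, so the device is actually in triode.
In triode I_D = k_n[V_ov V_DS − ½ V_DS²] and I_D = (V_DD − V_DS)/R_D. Equating: 23.7 V_DS² − 26.55 V_DS + 2.45 = 0, giving V_DS = 0.101 V (the root below V_ov).
I_D = (2.45 − 0.101) / 14 = 0.168 mA.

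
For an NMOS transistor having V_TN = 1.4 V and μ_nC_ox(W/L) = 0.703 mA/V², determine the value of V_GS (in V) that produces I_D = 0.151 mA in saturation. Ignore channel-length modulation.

In saturation I_D = ½ k_n (V_GS − V_TN)², so V_GS − V_TN = √(2 I_D / k_n) = √(2 × 0.151 / 0.703) = 0.655 V.
V_GS = 1.4 + 0.655 = 2.06 V.

V_GS = 2.06 V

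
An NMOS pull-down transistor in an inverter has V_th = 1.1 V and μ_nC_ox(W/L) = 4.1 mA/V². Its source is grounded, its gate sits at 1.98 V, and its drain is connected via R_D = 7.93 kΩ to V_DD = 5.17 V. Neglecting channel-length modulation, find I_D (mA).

V_GS = V_G = 1.98 V, so V_ov = 1.98 − 1.1 = 0.88 V.
Assume saturation: I_D = ½ k_n V_ov² = 0.5 × 4.1 × 0.88² = 1.59 mA, giving V_DS = V_DD − I_D R_D = 5.17 − 1.59 × 7.93 = -7.42 V.
But -7.42 V < V_ov = 0.88 V, so the device is actually in triode.
In triode I_D = k_n[V_ov V_DS − ½ V_DS²] and I_D = (V_DD − V_DS)/R_D. Equating: 16.3 V_DS² − 29.61 V_DS + 5.17 = 0, giving V_DS = 0.196 V (the root below V_ov).
I_D = (5.17 − 0.196) / 7.93 = 0.627 mA.

I_D = 0.627 mA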